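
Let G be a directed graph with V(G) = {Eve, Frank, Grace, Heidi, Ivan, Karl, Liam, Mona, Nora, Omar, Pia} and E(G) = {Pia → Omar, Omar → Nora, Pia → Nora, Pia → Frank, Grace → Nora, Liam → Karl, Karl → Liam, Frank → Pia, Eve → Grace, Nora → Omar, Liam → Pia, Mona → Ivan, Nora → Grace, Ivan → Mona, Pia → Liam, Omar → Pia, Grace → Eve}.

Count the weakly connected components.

3

From Eve: component {Eve, Frank, Grace, Karl, Liam, Nora, Omar, Pia}.
From Heidi: component {Heidi}.
From Ivan: component {Ivan, Mona}.
That's 3 components.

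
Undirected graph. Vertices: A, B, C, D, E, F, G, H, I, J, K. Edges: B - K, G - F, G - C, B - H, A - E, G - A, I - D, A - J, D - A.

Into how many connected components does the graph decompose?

From A: component {A, C, D, E, F, G, I, J}.
From B: component {B, H, K}.
That's 2 components.

2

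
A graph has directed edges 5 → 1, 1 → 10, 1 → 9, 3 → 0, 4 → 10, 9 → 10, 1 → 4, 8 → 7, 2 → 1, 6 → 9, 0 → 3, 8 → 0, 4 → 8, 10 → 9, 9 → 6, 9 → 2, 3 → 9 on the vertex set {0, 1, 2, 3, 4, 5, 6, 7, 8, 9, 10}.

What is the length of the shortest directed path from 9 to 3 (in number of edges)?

Distance 0: 9.
Distance 1: 2, 6, 10.
Distance 2: 1.
Distance 3: 4.
Distance 4: 8.
Distance 5: 0, 7.
Distance 6: 3 — contains 3.

6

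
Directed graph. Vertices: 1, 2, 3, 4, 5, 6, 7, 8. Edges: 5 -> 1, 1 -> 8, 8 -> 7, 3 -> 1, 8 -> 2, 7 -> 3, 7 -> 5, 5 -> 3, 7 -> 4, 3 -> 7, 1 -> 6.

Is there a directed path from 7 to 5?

Yes

Explore from 7.
Distance 1: reach 3, 4, 5.
Found 5.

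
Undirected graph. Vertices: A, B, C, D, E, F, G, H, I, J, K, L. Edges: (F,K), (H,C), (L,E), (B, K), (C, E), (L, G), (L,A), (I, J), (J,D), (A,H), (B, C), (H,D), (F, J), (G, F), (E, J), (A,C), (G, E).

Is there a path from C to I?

Yes

Explore from C.
Distance 1: reach A, B, E, H.
Distance 2: reach D, G, J, K, L.
Distance 3: reach F, I.
Found I.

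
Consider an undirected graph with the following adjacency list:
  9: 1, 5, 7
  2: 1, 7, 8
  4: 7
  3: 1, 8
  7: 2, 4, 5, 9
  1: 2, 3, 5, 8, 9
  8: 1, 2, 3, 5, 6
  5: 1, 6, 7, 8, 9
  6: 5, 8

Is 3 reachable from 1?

Explore from 1.
Distance 1: reach 2, 3, 5, 8, 9.
Found 3.

Yes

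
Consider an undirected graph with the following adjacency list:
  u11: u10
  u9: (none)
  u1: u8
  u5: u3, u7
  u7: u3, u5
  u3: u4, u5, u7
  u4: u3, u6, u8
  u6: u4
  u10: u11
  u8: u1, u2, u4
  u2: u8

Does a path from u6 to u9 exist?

No

Explore from u6.
Distance 1: reach u4.
Distance 2: reach u3, u8.
Distance 3: reach u1, u2, u5, u7.
The search is exhausted without reaching u9; it lies in a different component.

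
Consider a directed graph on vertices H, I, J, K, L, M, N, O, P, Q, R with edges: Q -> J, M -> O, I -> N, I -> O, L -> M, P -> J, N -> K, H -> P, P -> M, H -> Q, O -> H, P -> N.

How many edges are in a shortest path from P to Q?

Distance 0: P.
Distance 1: J, M, N.
Distance 2: K, O.
Distance 3: H.
Distance 4: Q — contains Q.

4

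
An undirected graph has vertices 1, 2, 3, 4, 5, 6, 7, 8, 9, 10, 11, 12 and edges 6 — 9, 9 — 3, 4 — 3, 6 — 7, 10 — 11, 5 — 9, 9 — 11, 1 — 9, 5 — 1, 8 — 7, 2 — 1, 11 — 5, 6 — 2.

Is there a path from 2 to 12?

Explore from 2.
Distance 1: reach 1, 6.
Distance 2: reach 5, 7, 9.
Distance 3: reach 3, 8, 11.
Distance 4: reach 4, 10.
The search is exhausted without reaching 12; it lies in a different component.

No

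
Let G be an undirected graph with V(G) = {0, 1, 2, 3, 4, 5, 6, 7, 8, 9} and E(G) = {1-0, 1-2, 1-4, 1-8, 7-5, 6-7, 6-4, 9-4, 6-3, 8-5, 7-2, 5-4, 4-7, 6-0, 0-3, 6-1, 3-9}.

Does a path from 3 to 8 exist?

Yes

Explore from 3.
Distance 1: reach 0, 6, 9.
Distance 2: reach 1, 4, 7.
Distance 3: reach 2, 5, 8.
Found 8.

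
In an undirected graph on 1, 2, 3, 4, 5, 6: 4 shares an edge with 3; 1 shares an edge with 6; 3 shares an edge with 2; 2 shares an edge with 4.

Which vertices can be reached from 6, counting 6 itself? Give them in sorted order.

1, 6

Start at 6.
Its neighbours: 1.
Nothing further is reachable.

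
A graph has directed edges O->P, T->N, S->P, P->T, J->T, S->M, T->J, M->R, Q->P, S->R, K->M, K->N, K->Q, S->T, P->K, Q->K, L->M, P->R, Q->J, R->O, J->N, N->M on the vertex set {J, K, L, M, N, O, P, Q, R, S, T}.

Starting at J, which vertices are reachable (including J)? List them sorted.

J, K, M, N, O, P, Q, R, T

Start at J.
Its neighbours: N, T.
Then their neighbours: M.
Then next layer: R.
Then next layer: O.
Then next layer: P.
Then next layer: K.
Then next layer: Q.
Nothing further is reachable.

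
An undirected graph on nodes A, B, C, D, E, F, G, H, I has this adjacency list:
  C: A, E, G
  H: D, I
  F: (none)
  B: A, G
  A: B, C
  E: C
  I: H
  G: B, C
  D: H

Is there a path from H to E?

Explore from H.
Distance 1: reach D, I.
The search is exhausted without reaching E; it lies in a different component.

No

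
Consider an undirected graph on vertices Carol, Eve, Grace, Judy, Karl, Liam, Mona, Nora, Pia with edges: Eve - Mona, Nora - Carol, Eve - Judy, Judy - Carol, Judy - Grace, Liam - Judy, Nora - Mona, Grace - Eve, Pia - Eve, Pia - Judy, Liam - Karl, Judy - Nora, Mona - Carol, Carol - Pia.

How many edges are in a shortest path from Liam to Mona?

Distance 0: Liam.
Distance 1: Judy, Karl.
Distance 2: Carol, Eve, Grace, Nora, Pia.
Distance 3: Mona — contains Mona.

3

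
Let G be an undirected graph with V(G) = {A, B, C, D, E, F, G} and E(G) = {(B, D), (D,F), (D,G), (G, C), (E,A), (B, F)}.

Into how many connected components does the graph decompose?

From A: component {A, E}.
From B: component {B, C, D, F, G}.
That's 2 components.

2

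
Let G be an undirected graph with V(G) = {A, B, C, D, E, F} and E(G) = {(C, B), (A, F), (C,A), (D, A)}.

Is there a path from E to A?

E has no edges, so nothing is reachable from it.

No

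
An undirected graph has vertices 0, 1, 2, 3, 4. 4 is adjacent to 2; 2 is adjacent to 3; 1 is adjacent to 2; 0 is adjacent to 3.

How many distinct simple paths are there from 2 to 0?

2–3–0

1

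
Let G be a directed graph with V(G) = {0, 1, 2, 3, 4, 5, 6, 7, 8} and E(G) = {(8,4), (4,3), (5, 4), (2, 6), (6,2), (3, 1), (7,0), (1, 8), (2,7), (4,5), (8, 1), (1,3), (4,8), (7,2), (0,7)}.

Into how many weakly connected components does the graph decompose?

From 0: component {0, 2, 6, 7}.
From 1: component {1, 3, 4, 5, 8}.
That's 2 components.

2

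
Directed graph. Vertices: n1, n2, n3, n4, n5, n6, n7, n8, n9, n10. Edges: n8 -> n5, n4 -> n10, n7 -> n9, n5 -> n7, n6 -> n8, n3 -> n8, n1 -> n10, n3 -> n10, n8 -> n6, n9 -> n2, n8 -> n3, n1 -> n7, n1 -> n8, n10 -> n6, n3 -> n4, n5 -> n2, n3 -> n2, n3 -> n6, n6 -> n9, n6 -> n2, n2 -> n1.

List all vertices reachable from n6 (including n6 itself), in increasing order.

n1, n2, n3, n4, n5, n6, n7, n8, n9, n10

Start at n6.
Its neighbours: n2, n8, n9.
Then their neighbours: n1, n3, n5.
Then next layer: n4, n7, n10.
Every vertex is now reached.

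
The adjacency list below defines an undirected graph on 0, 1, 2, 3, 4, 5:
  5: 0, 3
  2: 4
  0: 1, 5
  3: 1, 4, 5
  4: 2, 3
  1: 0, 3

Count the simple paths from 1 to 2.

2

1–0–5–3–4–2
1–3–4–2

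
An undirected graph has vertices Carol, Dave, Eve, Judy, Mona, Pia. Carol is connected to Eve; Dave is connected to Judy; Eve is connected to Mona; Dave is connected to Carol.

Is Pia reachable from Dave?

Explore from Dave.
Distance 1: reach Carol, Judy.
Distance 2: reach Eve.
Distance 3: reach Mona.
The search is exhausted without reaching Pia; it lies in a different component.

No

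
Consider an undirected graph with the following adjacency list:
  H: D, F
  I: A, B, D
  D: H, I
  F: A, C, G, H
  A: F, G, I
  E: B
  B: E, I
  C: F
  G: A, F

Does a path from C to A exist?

Explore from C.
Distance 1: reach F.
Distance 2: reach A, G, H.
Found A.

Yes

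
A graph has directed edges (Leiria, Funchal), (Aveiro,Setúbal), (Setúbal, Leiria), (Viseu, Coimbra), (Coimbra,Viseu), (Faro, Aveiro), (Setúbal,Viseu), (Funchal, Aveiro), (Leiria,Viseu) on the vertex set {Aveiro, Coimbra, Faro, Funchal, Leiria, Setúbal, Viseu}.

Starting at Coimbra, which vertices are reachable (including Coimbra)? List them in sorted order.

Coimbra, Viseu

Start at Coimbra.
Its neighbours: Viseu.
Nothing further is reachable.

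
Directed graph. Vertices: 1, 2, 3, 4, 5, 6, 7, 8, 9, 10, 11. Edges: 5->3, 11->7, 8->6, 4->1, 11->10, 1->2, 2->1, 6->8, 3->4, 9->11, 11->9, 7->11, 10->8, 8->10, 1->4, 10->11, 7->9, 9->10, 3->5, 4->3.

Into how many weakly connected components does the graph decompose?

2

From 1: component {1, 2, 3, 4, 5}.
From 6: component {6, 7, 8, 9, 10, 11}.
That's 2 components.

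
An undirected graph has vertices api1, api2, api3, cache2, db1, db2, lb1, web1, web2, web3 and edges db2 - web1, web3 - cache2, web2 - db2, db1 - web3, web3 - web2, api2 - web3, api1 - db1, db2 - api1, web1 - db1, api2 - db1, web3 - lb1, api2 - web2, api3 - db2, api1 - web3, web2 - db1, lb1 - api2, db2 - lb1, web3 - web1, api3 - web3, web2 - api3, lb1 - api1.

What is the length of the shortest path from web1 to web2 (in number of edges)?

Distance 0: web1.
Distance 1: db1, db2, web3.
Distance 2: api1, api2, api3, cache2, lb1, web2 — contains web2.

2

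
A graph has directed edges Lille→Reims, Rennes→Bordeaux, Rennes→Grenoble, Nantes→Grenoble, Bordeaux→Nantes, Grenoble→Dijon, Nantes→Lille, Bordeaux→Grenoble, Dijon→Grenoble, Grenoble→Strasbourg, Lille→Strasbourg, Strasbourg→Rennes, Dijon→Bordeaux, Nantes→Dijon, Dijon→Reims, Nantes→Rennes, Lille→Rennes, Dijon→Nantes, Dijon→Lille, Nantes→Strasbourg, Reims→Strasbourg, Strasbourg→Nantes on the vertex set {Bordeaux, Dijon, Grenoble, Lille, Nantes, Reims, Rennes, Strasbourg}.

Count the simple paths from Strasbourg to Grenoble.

Strasbourg→Nantes→Dijon→Bordeaux→Grenoble
Strasbourg→Nantes→Dijon→Grenoble
Strasbourg→Nantes→Dijon→Lille→Rennes→Bordeaux→Grenoble
Strasbourg→Nantes→Dijon→Lille→Rennes→Grenoble
Strasbourg→Nantes→Grenoble
Strasbourg→Nantes→Lille→Rennes→Bordeaux→Grenoble
Strasbourg→Nantes→Lille→Rennes→Grenoble
Strasbourg→Nantes→Rennes→Bordeaux→Grenoble
Strasbourg→Nantes→Rennes→Grenoble
Strasbourg→Rennes→Bordeaux→Grenoble
Strasbourg→Rennes→Bordeaux→Nantes→Dijon→Grenoble
Strasbourg→Rennes→Bordeaux→Nantes→Grenoble
Strasbourg→Rennes→Grenoble

13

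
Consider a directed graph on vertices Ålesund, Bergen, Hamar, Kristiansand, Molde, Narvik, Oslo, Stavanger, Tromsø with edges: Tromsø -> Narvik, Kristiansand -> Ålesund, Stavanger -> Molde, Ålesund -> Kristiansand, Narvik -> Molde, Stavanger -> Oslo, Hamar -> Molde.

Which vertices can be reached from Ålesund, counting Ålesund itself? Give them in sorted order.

Start at Ålesund.
Its neighbours: Kristiansand.
Nothing further is reachable.

Ålesund, Kristiansand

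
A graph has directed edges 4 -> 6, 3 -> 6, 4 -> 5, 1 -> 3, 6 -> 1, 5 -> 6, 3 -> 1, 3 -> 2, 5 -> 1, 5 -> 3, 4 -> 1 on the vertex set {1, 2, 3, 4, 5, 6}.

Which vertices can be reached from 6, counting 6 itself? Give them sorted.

1, 2, 3, 6

Start at 6.
Its neighbours: 1.
Then their neighbours: 3.
Then next layer: 2.
Nothing further is reachable.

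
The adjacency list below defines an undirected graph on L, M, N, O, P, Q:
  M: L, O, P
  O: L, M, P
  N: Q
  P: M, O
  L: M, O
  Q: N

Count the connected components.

From L: component {L, M, O, P}.
From N: component {N, Q}.
That's 2 components.

2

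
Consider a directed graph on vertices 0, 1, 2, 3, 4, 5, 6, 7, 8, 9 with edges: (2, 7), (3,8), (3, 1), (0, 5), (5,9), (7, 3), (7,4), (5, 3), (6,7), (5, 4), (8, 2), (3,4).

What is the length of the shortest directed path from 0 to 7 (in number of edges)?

Distance 0: 0.
Distance 1: 5.
Distance 2: 3, 4, 9.
Distance 3: 1, 8.
Distance 4: 2.
Distance 5: 7 — contains 7.

5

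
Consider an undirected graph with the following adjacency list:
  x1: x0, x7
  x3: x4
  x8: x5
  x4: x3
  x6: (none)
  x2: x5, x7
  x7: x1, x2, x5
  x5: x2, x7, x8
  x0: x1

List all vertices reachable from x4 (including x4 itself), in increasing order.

x3, x4

Start at x4.
Its neighbours: x3.
Nothing further is reachable.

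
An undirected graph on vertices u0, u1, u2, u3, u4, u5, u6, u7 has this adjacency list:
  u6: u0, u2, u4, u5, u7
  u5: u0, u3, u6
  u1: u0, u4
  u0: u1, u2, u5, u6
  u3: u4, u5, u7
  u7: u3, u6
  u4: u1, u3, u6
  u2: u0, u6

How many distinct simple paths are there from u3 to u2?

u3–u4–u1–u0–u2
u3–u4–u1–u0–u5–u6–u2
u3–u4–u1–u0–u6–u2
u3–u4–u6–u0–u2
u3–u4–u6–u2
u3–u4–u6–u5–u0–u2
u3–u5–u0–u1–u4–u6–u2
u3–u5–u0–u2
... and 8 more.

16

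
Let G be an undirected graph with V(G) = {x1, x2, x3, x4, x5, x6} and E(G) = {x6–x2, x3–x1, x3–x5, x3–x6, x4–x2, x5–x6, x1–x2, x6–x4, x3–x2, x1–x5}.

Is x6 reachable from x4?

Explore from x4.
Distance 1: reach x2, x6.
Found x6.

Yes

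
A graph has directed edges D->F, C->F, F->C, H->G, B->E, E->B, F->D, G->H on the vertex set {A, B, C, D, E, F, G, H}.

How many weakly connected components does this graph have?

From A: component {A}.
From B: component {B, E}.
From C: component {C, D, F}.
From G: component {G, H}.
That's 4 components.

4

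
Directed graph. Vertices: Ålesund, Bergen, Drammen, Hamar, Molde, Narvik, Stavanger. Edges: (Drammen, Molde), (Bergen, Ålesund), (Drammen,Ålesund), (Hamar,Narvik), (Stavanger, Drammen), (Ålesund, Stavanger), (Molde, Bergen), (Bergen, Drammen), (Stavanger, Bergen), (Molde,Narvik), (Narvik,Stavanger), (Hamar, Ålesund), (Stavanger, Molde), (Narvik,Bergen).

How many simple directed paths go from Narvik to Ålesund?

8

Narvik→Bergen→Ålesund
Narvik→Bergen→Drammen→Ålesund
Narvik→Stavanger→Bergen→Ålesund
Narvik→Stavanger→Bergen→Drammen→Ålesund
Narvik→Stavanger→Drammen→Ålesund
Narvik→Stavanger→Drammen→Molde→Bergen→Ålesund
Narvik→Stavanger→Molde→Bergen→Ålesund
Narvik→Stavanger→Molde→Bergen→Drammen→Ålesund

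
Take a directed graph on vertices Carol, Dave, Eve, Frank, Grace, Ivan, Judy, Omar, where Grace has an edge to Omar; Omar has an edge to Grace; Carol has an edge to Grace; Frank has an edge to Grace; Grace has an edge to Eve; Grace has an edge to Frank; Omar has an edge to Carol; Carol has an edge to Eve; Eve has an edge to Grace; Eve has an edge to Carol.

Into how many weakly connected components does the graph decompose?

4

From Carol: component {Carol, Eve, Frank, Grace, Omar}.
From Dave: component {Dave}.
From Ivan: component {Ivan}.
From Judy: component {Judy}.
That's 4 components.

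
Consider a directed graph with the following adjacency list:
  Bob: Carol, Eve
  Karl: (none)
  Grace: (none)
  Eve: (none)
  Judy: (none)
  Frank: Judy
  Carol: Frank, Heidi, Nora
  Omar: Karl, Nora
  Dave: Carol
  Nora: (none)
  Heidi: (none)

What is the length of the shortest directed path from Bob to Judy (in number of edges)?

Distance 0: Bob.
Distance 1: Carol, Eve.
Distance 2: Frank, Heidi, Nora.
Distance 3: Judy — contains Judy.

3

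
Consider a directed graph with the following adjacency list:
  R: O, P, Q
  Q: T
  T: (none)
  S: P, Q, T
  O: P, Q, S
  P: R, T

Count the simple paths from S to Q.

S→P→R→O→Q
S→P→R→Q
S→Q

3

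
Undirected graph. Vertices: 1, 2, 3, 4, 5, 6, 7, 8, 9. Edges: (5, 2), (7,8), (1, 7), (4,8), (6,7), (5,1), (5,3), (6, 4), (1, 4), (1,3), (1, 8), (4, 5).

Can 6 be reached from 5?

Yes

Explore from 5.
Distance 1: reach 1, 2, 3, 4.
Distance 2: reach 6, 7, 8.
Found 6.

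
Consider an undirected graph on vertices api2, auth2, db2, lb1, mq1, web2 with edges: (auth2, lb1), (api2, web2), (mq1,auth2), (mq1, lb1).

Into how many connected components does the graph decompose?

3

From api2: component {api2, web2}.
From auth2: component {auth2, lb1, mq1}.
From db2: component {db2}.
That's 3 components.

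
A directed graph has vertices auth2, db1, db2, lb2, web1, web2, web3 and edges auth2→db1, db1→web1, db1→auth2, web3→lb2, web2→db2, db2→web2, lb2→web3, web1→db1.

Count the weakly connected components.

From auth2: component {auth2, db1, web1}.
From db2: component {db2, web2}.
From lb2: component {lb2, web3}.
That's 3 components.

3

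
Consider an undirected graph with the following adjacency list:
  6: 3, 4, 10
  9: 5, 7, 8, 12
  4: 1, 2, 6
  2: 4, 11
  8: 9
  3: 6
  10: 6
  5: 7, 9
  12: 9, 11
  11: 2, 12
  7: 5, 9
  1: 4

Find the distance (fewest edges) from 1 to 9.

5

Distance 0: 1.
Distance 1: 4.
Distance 2: 2, 6.
Distance 3: 3, 10, 11.
Distance 4: 12.
Distance 5: 9 — contains 9.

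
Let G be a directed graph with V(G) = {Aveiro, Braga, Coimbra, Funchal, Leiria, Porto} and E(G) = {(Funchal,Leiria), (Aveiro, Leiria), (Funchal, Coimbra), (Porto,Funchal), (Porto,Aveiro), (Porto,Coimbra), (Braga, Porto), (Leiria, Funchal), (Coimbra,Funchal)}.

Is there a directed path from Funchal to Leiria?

Explore from Funchal.
Distance 1: reach Coimbra, Leiria.
Found Leiria.

Yes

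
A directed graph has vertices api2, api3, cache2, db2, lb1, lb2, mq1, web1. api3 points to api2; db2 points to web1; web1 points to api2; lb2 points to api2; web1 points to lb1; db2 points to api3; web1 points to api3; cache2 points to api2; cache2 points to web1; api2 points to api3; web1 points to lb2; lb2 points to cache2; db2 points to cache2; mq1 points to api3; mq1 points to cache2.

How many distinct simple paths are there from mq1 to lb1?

1

mq1→cache2→web1→lb1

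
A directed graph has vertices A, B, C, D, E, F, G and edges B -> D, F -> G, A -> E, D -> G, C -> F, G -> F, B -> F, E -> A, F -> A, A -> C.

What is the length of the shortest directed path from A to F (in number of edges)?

Distance 0: A.
Distance 1: C, E.
Distance 2: F — contains F.

2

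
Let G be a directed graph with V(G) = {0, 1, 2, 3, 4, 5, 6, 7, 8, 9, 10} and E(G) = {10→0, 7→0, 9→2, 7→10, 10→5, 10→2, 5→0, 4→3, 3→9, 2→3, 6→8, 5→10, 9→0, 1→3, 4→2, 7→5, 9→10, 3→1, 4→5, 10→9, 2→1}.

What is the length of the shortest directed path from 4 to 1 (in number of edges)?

2

Distance 0: 4.
Distance 1: 2, 3, 5.
Distance 2: 0, 1, 9, 10 — contains 1.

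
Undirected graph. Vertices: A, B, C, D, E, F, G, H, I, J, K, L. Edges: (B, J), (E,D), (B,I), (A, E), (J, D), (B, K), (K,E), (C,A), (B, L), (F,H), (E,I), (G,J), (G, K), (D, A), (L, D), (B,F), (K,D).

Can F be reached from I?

Explore from I.
Distance 1: reach B, E.
Distance 2: reach A, D, F, J, K, L.
Found F.

Yes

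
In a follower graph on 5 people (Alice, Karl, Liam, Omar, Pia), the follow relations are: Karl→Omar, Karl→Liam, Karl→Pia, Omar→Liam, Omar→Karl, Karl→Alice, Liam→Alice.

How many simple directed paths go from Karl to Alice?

Karl→Alice
Karl→Liam→Alice
Karl→Omar→Liam→Alice

3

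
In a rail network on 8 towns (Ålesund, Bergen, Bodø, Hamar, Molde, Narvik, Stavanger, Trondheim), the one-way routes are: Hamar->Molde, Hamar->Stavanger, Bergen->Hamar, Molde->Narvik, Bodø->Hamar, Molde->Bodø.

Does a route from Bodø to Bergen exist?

No

Explore from Bodø.
Distance 1: reach Hamar.
Distance 2: reach Molde, Stavanger.
Distance 3: reach Narvik.
The search from Bodø is exhausted; no directed path reaches Bergen.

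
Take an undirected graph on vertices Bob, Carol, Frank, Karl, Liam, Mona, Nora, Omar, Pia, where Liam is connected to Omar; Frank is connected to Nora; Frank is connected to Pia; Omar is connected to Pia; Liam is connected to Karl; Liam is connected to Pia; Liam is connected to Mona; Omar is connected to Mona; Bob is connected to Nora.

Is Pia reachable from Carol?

No

Carol has no edges, so nothing is reachable from it.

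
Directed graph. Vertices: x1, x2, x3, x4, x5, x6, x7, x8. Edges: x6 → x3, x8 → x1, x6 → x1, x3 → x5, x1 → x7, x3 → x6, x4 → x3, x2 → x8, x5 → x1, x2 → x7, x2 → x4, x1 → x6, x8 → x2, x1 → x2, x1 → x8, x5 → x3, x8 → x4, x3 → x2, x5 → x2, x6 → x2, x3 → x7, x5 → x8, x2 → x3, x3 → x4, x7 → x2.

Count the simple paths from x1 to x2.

12

x1→x2
x1→x6→x2
x1→x6→x3→x2
x1→x6→x3→x5→x2
x1→x6→x3→x5→x8→x2
x1→x6→x3→x7→x2
x1→x7→x2
x1→x8→x2
x1→x8→x4→x3→x2
x1→x8→x4→x3→x5→x2
x1→x8→x4→x3→x6→x2
x1→x8→x4→x3→x7→x2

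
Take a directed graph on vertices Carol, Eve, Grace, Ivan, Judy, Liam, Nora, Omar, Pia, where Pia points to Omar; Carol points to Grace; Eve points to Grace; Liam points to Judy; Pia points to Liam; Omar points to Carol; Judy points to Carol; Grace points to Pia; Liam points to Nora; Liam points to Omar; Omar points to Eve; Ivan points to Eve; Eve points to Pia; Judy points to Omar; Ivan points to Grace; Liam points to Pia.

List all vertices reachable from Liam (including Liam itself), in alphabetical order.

Carol, Eve, Grace, Judy, Liam, Nora, Omar, Pia

Start at Liam.
Its neighbours: Judy, Nora, Omar, Pia.
Then their neighbours: Carol, Eve.
Then next layer: Grace.
Nothing further is reachable.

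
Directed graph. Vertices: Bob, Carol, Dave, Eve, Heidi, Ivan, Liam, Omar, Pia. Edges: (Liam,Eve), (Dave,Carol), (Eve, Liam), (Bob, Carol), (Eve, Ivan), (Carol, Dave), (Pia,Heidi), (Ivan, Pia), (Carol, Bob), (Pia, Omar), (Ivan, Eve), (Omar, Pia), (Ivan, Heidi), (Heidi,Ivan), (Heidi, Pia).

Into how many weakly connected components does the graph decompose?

2

From Bob: component {Bob, Carol, Dave}.
From Eve: component {Eve, Heidi, Ivan, Liam, Omar, Pia}.
That's 2 components.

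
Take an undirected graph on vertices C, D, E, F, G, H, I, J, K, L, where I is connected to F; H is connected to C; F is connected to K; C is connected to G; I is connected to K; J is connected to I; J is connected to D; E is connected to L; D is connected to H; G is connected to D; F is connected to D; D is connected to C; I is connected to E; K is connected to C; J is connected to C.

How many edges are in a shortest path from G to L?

Distance 0: G.
Distance 1: C, D.
Distance 2: F, H, J, K.
Distance 3: I.
Distance 4: E.
Distance 5: L — contains L.

5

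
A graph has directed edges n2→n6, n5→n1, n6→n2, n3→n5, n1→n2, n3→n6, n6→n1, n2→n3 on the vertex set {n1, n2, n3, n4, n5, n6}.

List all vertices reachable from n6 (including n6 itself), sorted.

Start at n6.
Its neighbours: n1, n2.
Then their neighbours: n3.
Then next layer: n5.
Nothing further is reachable.

n1, n2, n3, n5, n6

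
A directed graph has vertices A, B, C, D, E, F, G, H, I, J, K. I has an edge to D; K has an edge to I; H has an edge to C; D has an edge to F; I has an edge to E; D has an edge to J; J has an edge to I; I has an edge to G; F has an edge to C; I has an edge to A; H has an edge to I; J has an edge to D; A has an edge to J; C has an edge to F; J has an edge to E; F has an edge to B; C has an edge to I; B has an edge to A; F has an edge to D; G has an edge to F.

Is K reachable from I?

Explore from I.
Distance 1: reach A, D, E, G.
Distance 2: reach F, J.
Distance 3: reach B, C.
The search from I is exhausted; no directed path reaches K.

No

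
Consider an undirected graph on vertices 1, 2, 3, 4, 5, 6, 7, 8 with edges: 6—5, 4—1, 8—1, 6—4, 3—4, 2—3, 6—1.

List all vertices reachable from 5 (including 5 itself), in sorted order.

Start at 5.
Its neighbours: 6.
Then their neighbours: 1, 4.
Then next layer: 3, 8.
Then next layer: 2.
Nothing further is reachable.

1, 2, 3, 4, 5, 6, 8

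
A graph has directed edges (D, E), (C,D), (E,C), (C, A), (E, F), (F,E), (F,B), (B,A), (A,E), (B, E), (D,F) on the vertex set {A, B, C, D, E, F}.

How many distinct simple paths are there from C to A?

C→A
C→D→E→F→B→A
C→D→F→B→A

3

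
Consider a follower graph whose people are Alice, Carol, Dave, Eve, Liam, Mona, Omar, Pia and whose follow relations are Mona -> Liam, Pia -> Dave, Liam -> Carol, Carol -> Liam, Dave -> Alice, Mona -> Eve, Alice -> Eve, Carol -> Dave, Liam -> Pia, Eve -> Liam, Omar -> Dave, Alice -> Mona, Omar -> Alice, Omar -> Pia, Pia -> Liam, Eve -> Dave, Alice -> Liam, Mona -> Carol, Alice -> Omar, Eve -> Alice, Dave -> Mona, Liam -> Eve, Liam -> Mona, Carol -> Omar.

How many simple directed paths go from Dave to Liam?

15

Dave→Alice→Eve→Liam
Dave→Alice→Liam
Dave→Alice→Mona→Carol→Liam
Dave→Alice→Mona→Carol→Omar→Pia→Liam
Dave→Alice→Mona→Eve→Liam
Dave→Alice→Mona→Liam
Dave→Alice→Omar→Pia→Liam
Dave→Mona→Carol→Liam
Dave→Mona→Carol→Omar→Alice→Eve→Liam
Dave→Mona→Carol→Omar→Alice→Liam
Dave→Mona→Carol→Omar→Pia→Liam
Dave→Mona→Eve→Alice→Liam
Dave→Mona→Eve→Alice→Omar→Pia→Liam
Dave→Mona→Eve→Liam
Dave→Mona→Liam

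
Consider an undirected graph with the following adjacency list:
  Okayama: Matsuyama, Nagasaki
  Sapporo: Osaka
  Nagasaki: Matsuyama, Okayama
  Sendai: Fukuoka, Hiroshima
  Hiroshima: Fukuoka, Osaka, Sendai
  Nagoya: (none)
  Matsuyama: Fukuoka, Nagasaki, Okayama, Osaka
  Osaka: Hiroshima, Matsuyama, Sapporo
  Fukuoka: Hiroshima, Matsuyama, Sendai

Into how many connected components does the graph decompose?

From Fukuoka: component {Fukuoka, Hiroshima, Matsuyama, Nagasaki, Okayama, Osaka, Sapporo, Sendai}.
From Nagoya: component {Nagoya}.
That's 2 components.

2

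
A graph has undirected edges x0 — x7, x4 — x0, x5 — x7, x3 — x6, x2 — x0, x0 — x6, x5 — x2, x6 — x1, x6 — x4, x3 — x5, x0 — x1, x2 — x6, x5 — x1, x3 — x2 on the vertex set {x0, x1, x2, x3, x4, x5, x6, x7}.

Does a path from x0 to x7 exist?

Yes

Explore from x0.
Distance 1: reach x1, x2, x4, x6, x7.
Found x7.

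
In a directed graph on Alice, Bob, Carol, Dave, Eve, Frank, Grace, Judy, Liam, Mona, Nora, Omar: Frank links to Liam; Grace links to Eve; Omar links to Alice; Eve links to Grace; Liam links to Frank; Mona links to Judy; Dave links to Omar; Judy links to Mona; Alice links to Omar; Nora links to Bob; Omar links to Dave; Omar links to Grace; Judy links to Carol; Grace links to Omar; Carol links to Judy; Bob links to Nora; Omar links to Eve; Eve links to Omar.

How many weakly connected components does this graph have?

4

From Alice: component {Alice, Dave, Eve, Grace, Omar}.
From Bob: component {Bob, Nora}.
From Carol: component {Carol, Judy, Mona}.
From Frank: component {Frank, Liam}.
That's 4 components.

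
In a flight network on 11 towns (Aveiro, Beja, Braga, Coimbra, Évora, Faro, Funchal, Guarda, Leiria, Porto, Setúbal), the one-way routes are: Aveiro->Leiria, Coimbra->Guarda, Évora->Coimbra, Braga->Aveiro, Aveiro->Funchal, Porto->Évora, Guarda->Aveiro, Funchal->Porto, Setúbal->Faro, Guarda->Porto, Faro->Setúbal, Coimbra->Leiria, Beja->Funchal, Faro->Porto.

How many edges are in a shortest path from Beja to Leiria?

Distance 0: Beja.
Distance 1: Funchal.
Distance 2: Porto.
Distance 3: Évora.
Distance 4: Coimbra.
Distance 5: Guarda, Leiria — contains Leiria.

5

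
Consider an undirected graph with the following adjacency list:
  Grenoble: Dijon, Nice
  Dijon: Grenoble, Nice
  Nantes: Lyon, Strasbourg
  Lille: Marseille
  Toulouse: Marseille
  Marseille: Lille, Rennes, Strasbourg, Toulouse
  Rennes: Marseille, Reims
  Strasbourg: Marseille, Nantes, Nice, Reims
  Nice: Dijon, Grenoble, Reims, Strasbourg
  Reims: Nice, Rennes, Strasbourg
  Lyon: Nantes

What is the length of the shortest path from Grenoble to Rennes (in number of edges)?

3

Distance 0: Grenoble.
Distance 1: Dijon, Nice.
Distance 2: Reims, Strasbourg.
Distance 3: Marseille, Nantes, Rennes — contains Rennes.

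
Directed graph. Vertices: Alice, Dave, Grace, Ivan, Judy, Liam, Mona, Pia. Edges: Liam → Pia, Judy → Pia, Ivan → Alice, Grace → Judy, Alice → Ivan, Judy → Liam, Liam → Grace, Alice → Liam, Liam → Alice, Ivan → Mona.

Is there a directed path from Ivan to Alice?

Explore from Ivan.
Distance 1: reach Alice, Mona.
Found Alice.

Yes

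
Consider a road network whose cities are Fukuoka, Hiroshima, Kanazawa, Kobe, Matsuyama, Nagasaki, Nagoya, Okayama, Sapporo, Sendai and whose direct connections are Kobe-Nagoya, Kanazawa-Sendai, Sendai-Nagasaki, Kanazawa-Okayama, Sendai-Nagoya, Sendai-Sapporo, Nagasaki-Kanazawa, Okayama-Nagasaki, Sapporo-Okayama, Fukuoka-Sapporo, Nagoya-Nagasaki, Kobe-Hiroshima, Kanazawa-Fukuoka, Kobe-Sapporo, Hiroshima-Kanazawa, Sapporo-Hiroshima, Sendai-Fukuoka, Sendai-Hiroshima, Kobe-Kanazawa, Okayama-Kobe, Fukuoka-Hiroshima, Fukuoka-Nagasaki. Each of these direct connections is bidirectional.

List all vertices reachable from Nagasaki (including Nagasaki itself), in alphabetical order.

Fukuoka, Hiroshima, Kanazawa, Kobe, Nagasaki, Nagoya, Okayama, Sapporo, Sendai

Start at Nagasaki.
Its neighbours: Fukuoka, Kanazawa, Nagoya, Okayama, Sendai.
Then their neighbours: Hiroshima, Kobe, Sapporo.
Nothing further is reachable.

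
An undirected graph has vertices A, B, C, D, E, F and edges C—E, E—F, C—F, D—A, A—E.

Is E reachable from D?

Yes

Explore from D.
Distance 1: reach A.
Distance 2: reach E.
Found E.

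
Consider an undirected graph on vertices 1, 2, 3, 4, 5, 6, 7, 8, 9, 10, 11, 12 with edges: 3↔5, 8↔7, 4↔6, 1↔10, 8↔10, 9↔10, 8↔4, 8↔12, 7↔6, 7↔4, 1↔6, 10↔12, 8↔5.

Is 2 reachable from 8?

No

Explore from 8.
Distance 1: reach 4, 5, 7, 10, 12.
Distance 2: reach 1, 3, 6, 9.
The search is exhausted without reaching 2; it lies in a different component.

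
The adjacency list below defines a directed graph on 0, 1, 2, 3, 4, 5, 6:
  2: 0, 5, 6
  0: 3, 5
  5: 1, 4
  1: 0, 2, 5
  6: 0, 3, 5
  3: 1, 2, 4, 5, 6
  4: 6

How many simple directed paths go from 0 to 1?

0→3→1
0→3→2→5→1
0→3→2→6→5→1
0→3→4→6→5→1
0→3→5→1
0→3→6→5→1
0→5→1
0→5→4→6→3→1

8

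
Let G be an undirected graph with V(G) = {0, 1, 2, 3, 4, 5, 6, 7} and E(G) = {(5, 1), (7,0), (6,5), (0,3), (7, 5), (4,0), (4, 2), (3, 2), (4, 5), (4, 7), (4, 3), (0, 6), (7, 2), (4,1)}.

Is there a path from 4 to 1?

Yes

Explore from 4.
Distance 1: reach 0, 1, 2, 3, 5, 7.
Found 1.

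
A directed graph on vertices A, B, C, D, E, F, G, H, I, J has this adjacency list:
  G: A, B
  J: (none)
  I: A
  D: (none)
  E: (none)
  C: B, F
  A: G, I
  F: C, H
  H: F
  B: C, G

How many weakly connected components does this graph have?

From A: component {A, B, C, F, G, H, I}.
From D: component {D}.
From E: component {E}.
From J: component {J}.
That's 4 components.

4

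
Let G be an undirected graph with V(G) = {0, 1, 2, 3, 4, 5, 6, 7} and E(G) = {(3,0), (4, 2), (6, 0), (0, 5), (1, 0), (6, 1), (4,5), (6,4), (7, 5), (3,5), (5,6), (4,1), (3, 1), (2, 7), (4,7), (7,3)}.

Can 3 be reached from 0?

Yes

Explore from 0.
Distance 1: reach 1, 3, 5, 6.
Found 3.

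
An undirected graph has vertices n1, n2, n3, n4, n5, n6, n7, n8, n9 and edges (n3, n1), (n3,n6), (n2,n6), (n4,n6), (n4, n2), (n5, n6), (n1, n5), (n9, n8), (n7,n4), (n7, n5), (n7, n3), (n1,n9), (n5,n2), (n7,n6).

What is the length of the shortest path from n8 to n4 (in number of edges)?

5

Distance 0: n8.
Distance 1: n9.
Distance 2: n1.
Distance 3: n3, n5.
Distance 4: n2, n6, n7.
Distance 5: n4 — contains n4.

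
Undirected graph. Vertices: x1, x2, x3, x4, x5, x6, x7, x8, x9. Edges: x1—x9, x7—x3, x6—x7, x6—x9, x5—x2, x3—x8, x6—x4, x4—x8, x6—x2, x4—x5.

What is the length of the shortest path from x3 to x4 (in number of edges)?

2

Distance 0: x3.
Distance 1: x7, x8.
Distance 2: x4, x6 — contains x4.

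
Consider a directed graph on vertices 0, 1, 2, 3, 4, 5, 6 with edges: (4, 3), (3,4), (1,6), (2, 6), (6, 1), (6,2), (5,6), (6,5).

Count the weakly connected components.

3

From 0: component {0}.
From 1: component {1, 2, 5, 6}.
From 3: component {3, 4}.
That's 3 components.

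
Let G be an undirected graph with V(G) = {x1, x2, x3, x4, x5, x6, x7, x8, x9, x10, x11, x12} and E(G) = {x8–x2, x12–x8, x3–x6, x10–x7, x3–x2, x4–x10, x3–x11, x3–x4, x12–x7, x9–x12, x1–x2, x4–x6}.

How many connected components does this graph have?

From x1: component {x1, x2, x3, x4, x6, x7, x8, x9, x10, x11, x12}.
From x5: component {x5}.
That's 2 components.

2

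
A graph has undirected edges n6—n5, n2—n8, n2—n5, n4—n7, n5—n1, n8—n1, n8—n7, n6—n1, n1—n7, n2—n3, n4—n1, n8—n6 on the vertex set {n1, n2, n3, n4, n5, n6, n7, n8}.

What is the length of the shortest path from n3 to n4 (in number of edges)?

4

Distance 0: n3.
Distance 1: n2.
Distance 2: n5, n8.
Distance 3: n1, n6, n7.
Distance 4: n4 — contains n4.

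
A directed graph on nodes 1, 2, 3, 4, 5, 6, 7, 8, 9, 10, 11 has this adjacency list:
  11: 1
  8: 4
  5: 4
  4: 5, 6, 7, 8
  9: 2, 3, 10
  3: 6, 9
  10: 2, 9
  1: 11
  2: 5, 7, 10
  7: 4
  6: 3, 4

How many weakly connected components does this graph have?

From 1: component {1, 11}.
From 2: component {2, 3, 4, 5, 6, 7, 8, 9, 10}.
That's 2 components.

2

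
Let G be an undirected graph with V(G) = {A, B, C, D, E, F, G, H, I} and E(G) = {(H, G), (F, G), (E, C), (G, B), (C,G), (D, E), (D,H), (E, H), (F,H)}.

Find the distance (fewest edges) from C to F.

Distance 0: C.
Distance 1: E, G.
Distance 2: B, D, F, H — contains F.

2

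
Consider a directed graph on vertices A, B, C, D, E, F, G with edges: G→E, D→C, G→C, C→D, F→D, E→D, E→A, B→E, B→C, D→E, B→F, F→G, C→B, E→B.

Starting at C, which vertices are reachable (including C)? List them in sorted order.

Start at C.
Its neighbours: B, D.
Then their neighbours: E, F.
Then next layer: A, G.
Every vertex is now reached.

A, B, C, D, E, F, G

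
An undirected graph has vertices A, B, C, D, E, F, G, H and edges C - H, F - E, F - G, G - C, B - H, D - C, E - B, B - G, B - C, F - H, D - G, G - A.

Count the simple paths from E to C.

E–B–C
E–B–G–C
E–B–G–D–C
E–B–G–F–H–C
E–B–H–C
E–B–H–F–G–C
E–B–H–F–G–D–C
E–F–G–B–C
E–F–G–B–H–C
E–F–G–C
E–F–G–D–C
E–F–H–B–C
E–F–H–B–G–C
E–F–H–B–G–D–C
E–F–H–C

15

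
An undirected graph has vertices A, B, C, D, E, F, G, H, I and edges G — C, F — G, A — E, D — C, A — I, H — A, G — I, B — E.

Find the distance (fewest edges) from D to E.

Distance 0: D.
Distance 1: C.
Distance 2: G.
Distance 3: F, I.
Distance 4: A.
Distance 5: E, H — contains E.

5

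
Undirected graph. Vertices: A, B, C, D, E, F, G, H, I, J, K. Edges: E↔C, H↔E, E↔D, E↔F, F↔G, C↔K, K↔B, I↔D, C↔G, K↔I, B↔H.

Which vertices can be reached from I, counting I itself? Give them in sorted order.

Start at I.
Its neighbours: D, K.
Then their neighbours: B, C, E.
Then next layer: F, G, H.
Nothing further is reachable.

B, C, D, E, F, G, H, I, K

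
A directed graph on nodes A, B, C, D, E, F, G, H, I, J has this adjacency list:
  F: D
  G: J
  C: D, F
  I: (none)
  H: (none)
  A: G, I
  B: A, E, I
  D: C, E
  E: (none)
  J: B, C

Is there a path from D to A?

Explore from D.
Distance 1: reach C, E.
Distance 2: reach F.
The search from D is exhausted; no directed path reaches A.

No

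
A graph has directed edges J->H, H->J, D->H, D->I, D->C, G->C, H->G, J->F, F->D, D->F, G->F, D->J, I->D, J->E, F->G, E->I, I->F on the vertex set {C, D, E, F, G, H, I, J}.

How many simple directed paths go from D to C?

9

D→C
D→F→G→C
D→H→G→C
D→H→J→E→I→F→G→C
D→H→J→F→G→C
D→I→F→G→C
D→J→E→I→F→G→C
D→J→F→G→C
D→J→H→G→C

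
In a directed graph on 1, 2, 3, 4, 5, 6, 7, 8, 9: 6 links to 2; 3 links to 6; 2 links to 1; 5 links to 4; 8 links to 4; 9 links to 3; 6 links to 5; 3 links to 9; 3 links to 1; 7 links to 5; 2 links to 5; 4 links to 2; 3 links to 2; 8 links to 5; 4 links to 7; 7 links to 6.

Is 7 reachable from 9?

Explore from 9.
Distance 1: reach 3.
Distance 2: reach 1, 2, 6.
Distance 3: reach 5.
Distance 4: reach 4.
Distance 5: reach 7.
Found 7.

Yes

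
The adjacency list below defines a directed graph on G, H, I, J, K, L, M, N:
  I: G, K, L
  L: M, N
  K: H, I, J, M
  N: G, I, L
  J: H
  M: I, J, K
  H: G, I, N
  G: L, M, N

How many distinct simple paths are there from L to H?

L→M→I→K→H
L→M→I→K→J→H
L→M→J→H
L→M→K→H
L→M→K→J→H
L→N→G→M→I→K→H
L→N→G→M→I→K→J→H
L→N→G→M→J→H
... and 8 more.

16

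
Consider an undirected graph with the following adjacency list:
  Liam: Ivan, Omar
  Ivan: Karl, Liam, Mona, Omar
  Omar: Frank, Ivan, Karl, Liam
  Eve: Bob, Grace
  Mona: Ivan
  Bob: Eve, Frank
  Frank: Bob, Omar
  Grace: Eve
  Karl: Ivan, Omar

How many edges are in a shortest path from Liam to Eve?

4

Distance 0: Liam.
Distance 1: Ivan, Omar.
Distance 2: Frank, Karl, Mona.
Distance 3: Bob.
Distance 4: Eve — contains Eve.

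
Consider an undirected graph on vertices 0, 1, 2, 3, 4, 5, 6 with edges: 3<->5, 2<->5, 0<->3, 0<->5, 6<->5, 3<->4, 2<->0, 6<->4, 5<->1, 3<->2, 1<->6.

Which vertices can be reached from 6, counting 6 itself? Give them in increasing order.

Start at 6.
Its neighbours: 1, 4, 5.
Then their neighbours: 0, 2, 3.
Every vertex is now reached.

0, 1, 2, 3, 4, 5, 6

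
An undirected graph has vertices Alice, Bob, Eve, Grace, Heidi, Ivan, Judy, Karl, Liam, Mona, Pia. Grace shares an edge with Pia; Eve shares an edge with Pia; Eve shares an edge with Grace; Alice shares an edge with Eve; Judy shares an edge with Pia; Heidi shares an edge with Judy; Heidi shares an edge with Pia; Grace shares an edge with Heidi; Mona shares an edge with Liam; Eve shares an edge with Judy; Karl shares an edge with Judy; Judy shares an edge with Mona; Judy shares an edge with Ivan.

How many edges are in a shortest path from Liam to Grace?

Distance 0: Liam.
Distance 1: Mona.
Distance 2: Judy.
Distance 3: Eve, Heidi, Ivan, Karl, Pia.
Distance 4: Alice, Grace — contains Grace.

4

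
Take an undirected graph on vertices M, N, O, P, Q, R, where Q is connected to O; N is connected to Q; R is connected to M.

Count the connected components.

3

From M: component {M, R}.
From N: component {N, O, Q}.
From P: component {P}.
That's 3 components.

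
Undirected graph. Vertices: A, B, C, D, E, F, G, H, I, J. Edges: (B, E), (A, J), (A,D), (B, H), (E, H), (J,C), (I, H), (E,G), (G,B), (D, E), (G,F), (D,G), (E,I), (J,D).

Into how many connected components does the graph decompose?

From A: component {A, B, C, D, E, F, G, H, I, J}.
That's 1 component.

1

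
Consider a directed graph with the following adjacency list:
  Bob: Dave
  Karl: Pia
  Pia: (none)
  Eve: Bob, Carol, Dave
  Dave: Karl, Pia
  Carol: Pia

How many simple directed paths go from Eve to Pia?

Eve→Bob→Dave→Karl→Pia
Eve→Bob→Dave→Pia
Eve→Carol→Pia
Eve→Dave→Karl→Pia
Eve→Dave→Pia

5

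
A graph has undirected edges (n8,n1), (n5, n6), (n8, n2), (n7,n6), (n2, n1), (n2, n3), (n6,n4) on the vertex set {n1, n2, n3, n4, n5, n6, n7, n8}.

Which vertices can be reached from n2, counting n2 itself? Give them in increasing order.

Start at n2.
Its neighbours: n1, n3, n8.
Nothing further is reachable.

n1, n2, n3, n8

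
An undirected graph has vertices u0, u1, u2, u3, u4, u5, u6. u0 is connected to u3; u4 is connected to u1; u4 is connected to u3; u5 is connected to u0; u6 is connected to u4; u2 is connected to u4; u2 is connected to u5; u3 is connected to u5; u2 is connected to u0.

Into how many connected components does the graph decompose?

From u0: component {u0, u1, u2, u3, u4, u5, u6}.
That's 1 component.

1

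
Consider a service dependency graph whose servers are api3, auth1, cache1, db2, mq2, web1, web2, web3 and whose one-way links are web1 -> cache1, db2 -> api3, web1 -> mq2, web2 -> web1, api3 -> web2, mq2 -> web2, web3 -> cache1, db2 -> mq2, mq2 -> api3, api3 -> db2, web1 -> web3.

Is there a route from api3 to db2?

Yes

Explore from api3.
Distance 1: reach db2, web2.
Found db2.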